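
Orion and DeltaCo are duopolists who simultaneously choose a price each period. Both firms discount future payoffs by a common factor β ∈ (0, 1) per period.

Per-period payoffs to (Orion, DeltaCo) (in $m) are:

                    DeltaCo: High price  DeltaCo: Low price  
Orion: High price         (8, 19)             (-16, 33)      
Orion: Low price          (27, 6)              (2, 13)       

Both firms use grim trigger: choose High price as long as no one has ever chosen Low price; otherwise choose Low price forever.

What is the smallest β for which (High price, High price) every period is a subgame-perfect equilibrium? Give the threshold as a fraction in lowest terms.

For Orion: deviation gain 27−8 = 19, per-period punishment loss 8−2 = 6. IC gives β ≥ 19/25.
For DeltaCo: gain 14, loss 6 per period, so β ≥ 14/20 = 7/10.
The tighter constraint is Orion's, so cooperation needs β ≥ 19/25.

19/25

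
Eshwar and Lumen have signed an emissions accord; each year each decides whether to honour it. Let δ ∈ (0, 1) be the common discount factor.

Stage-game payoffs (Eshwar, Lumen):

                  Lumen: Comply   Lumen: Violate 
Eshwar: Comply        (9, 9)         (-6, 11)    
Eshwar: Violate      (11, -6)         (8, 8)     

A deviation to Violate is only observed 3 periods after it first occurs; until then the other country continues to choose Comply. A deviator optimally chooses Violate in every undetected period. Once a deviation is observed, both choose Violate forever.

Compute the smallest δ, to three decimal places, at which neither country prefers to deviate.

A deviator earns 11 for 3 periods, then 8 forever; cooperating earns 9 forever. Multiplying the IC by (1−δ):
9 ≥ 11(1−δ^3) + 8δ^3, so 3·δ^3 ≥ 2 and δ^3 ≥ 2/3.
δ ≥ (2/3)^(1/3) ≈ 0.874.

0.874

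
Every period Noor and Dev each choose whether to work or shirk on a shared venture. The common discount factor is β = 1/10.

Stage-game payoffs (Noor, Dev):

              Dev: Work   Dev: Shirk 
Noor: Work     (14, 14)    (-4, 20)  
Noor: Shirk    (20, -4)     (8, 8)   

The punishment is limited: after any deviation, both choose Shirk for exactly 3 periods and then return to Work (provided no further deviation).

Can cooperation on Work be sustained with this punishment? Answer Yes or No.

A one-shot deviation gives 20 now, then 8 for 3 periods, then back to 14.
Gain from deviating: (20−14) today; loss: (14−8) in each of the next 3 periods.
No-deviation condition: (14−8)(β+…+β^3) ≥ 20−14, i.e. β+…+β^3 ≥ 1.
At β = 1/10: β+…+β^3 = 0.1110 < 1.0000.
So cooperation is not sustainable.

No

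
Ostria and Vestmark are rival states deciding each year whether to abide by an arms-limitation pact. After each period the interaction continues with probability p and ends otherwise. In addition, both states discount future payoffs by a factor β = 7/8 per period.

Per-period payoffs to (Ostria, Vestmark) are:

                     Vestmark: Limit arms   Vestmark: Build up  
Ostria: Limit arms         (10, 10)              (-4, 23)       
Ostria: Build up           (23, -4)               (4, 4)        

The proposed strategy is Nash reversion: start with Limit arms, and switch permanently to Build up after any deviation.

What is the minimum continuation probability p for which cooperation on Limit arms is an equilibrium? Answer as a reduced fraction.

104/133

Expected continuation weight on next period's payoff is β·p = 7/8·p, which plays the role of the discount factor.
Cooperation requires 7/8·p ≥ (23−10)/(23−4) = 13/19, hence p ≥ 104/133.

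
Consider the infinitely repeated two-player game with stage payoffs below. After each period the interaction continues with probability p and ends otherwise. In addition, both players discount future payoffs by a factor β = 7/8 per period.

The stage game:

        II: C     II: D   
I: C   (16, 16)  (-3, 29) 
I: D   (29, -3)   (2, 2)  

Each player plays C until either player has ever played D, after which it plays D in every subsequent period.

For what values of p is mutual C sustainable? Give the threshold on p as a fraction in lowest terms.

104/189

Expected continuation weight on next period's payoff is β·p = 7/8·p, which plays the role of the discount factor.
Cooperation requires 7/8·p ≥ (29−16)/(29−2) = 13/27, hence p ≥ 104/189.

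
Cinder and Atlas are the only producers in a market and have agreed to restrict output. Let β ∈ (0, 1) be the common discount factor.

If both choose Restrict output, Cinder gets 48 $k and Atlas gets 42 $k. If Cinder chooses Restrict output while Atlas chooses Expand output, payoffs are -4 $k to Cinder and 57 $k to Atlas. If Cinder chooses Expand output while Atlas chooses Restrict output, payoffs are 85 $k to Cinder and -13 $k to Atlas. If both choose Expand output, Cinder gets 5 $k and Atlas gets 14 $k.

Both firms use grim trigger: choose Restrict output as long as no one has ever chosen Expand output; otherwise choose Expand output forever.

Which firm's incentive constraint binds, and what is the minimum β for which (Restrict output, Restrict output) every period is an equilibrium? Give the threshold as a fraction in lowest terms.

Cinder: cooperation gives 48 each period; deviation gives 85 once then 5 forever.
  48/(1−β) ≥ 85 + 5β/(1−β) ⇒ β ≥ 37/80.
Atlas: cooperation gives 42 each period; deviation gives 57 once then 14 forever.
  β ≥ 15/43.
Both must hold, so the binding constraint is Cinder's: β ≥ 37/80.

Cinder; β ≥ 37/80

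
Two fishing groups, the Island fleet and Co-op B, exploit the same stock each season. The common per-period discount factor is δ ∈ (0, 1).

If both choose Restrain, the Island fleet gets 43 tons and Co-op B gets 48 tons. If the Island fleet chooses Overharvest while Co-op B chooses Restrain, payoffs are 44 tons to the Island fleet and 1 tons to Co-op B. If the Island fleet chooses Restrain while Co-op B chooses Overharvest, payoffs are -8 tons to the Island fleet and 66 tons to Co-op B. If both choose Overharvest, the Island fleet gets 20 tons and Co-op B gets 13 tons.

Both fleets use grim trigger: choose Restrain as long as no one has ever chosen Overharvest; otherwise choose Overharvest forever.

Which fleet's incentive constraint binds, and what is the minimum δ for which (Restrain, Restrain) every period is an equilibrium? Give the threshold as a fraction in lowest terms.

Co-op B; δ ≥ 18/53

the Island fleet: cooperation gives 43 each period; deviation gives 44 once then 20 forever.
  43/(1−δ) ≥ 44 + 20δ/(1−δ) ⇒ δ ≥ 1/24.
Co-op B: cooperation gives 48 each period; deviation gives 66 once then 13 forever.
  δ ≥ 18/53.
Both must hold, so the binding constraint is Co-op B's: δ ≥ 18/53.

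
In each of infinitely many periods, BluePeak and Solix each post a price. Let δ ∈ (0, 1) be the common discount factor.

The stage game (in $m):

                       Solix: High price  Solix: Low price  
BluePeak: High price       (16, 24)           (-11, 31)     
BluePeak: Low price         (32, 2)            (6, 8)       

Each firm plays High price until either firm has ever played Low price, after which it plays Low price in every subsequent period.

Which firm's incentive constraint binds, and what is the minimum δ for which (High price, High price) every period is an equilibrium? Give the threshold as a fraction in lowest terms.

For BluePeak: deviation gain 32−16 = 16, per-period punishment loss 16−6 = 10. IC gives δ ≥ 16/26 = 8/13.
For Solix: gain 7, loss 16 per period, so δ ≥ 7/23.
The tighter constraint is BluePeak's, so cooperation needs δ ≥ 8/13.

BluePeak; δ ≥ 8/13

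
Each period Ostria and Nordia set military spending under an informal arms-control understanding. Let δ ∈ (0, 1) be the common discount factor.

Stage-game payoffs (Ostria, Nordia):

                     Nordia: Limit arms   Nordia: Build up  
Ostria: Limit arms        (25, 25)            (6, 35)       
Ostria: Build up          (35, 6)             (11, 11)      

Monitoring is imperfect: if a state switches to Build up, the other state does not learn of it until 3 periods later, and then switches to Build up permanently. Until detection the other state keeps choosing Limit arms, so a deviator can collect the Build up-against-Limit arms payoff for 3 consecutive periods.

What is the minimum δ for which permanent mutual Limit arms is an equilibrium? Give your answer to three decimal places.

The best deviation is to choose Build up for all 3 undetected periods, earning 35 each, then 11 forever once detected.
Deviation value: 35(1−δ^3)/(1−δ) + 11δ^3/(1−δ); cooperation value: 25/(1−δ).
IC: 25 ≥ 35(1−δ^3) + 11δ^3 = 35 − 24δ^3.
So δ^3 ≥ 10/24 = 5/12, giving δ ≥ (5/12)^(1/3) ≈ 0.747.

0.747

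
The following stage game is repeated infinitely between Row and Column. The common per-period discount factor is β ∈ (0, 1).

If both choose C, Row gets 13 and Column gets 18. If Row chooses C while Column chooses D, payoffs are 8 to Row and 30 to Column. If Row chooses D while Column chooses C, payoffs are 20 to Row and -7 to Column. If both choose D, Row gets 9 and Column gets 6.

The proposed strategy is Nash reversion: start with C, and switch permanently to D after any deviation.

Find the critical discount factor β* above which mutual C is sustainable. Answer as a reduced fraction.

For Row: deviation gain 20−13 = 7, per-period punishment loss 13−9 = 4. IC gives β ≥ 7/11.
For Column: gain 12, loss 12 per period, so β ≥ 12/24 = 1/2.
The tighter constraint is Row's, so cooperation needs β ≥ 7/11.

7/11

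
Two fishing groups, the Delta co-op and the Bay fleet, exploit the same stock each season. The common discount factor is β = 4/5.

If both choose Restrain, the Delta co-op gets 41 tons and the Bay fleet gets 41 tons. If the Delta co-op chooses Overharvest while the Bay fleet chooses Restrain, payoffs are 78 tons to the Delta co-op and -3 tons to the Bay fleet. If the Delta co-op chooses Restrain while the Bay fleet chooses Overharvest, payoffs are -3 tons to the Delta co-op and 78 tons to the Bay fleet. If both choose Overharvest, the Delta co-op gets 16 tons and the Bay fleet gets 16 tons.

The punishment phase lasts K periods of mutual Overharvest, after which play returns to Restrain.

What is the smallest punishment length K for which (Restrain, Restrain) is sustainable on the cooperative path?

3

IC: β(1−β^K)/(1−β) ≥ (78−41)/(41−16) = 37/25.
With β = 4/5: need 1 − β^K ≥ 37/25·(1−4/5)/(4/5), i.e. β^K ≤ 0.6300.
Since (4/5)^2 = 0.6400 and (4/5)^3 = 0.5120, the smallest such K is 3.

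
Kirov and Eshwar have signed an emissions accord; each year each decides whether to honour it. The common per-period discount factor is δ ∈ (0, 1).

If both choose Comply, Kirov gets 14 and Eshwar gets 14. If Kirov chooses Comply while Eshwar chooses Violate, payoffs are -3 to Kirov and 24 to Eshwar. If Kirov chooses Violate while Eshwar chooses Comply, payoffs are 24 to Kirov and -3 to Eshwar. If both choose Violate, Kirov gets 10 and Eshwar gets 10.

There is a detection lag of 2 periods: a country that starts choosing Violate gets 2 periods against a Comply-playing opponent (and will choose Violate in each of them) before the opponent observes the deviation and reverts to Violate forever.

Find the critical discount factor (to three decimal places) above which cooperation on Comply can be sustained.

Deviating for the 2 undetected periods gains 24−14 = 10 per period over cooperation, then loses 14−10 = 4 per period forever once punishment starts.
Gain: 10(1 + δ + … + δ^1); loss: 4·δ^2/(1−δ).
No profitable deviation ⇔ 10(1−δ^2) ≤ 4·δ^2, i.e. δ^2 ≥ 10/(10+4) = 5/7.
Hence δ ≥ (5/7)^(1/2) ≈ 0.845.

0.845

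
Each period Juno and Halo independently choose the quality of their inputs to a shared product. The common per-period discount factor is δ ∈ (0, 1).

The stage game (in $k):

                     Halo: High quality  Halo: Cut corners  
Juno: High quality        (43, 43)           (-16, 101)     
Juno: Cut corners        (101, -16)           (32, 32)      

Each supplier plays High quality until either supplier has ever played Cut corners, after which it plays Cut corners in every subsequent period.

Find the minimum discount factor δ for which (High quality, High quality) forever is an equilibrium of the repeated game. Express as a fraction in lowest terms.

Cooperation forever yields 43 each period: 43/(1−δ).
Deviating yields 101 once, then 32 forever: 101 + 32δ/(1−δ).
No profitable deviation requires 43/(1−δ) ≥ 101 + 32δ/(1−δ).
Multiplying by (1−δ): 43 ≥ 101(1−δ) + 32δ = 101 − 69δ.
So 69δ ≥ 58, i.e. δ ≥ 58/69.

58/69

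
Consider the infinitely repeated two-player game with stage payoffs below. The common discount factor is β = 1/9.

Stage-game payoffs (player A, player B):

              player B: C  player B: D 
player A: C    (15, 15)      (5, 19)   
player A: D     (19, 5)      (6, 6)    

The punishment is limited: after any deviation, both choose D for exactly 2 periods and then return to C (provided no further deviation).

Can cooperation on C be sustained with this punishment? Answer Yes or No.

IC: β+…+β^2 ≥ (19−15)/(15−6) = 4/9.
At β = 1/9: partial sum = 0.1235 < 0.4444. Cooperation not sustainable.

No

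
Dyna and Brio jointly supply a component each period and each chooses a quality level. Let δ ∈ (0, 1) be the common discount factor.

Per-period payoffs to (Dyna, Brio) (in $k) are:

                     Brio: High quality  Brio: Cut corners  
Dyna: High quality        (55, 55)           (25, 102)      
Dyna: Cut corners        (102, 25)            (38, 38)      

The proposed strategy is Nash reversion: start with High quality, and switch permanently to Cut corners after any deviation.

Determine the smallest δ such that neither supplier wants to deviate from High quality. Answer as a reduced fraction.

Cooperation forever yields 55 each period: 55/(1−δ).
Deviating yields 102 once, then 38 forever: 102 + 38δ/(1−δ).
No profitable deviation requires 55/(1−δ) ≥ 102 + 38δ/(1−δ).
Multiplying by (1−δ): 55 ≥ 102(1−δ) + 38δ = 102 − 64δ.
So 64δ ≥ 47, i.e. δ ≥ 47/64.

47/64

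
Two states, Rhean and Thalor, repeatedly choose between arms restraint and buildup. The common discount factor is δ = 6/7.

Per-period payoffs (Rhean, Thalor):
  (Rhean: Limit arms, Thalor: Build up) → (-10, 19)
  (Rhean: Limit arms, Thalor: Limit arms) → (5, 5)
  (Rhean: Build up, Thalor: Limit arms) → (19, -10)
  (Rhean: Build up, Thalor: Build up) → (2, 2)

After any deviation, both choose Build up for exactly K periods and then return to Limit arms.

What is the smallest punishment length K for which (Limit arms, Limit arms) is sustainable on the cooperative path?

No profitable deviation requires (5−2)(δ+…+δ^K) ≥ 19−5, i.e. δ+…+δ^K ≥ 14/3 ≈ 4.6667.
With δ = 6/7, the partial sums are K=1: 0.8571, K=2: 1.5918, …, K=8: 4.2519, K=9: 4.5016, K=10: 4.7157.
K = 10 is the first length at which the sum reaches 4.6667.

10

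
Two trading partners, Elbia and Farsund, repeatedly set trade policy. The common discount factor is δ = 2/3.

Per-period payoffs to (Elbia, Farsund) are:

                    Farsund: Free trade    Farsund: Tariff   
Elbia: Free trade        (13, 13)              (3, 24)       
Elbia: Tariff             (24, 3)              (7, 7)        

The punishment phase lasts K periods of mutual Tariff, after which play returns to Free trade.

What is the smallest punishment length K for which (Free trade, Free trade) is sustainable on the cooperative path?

Need Σ_{k=1}^{K} δ^k ≥ (24−13)/(13−7) = 1.8333 at δ = 2/3.
At K = 6 the sum is 1.8244 < 1.8333; at K = 7 it is 1.8829 ≥ 1.8333.
So the minimum punishment length is K = 7.

7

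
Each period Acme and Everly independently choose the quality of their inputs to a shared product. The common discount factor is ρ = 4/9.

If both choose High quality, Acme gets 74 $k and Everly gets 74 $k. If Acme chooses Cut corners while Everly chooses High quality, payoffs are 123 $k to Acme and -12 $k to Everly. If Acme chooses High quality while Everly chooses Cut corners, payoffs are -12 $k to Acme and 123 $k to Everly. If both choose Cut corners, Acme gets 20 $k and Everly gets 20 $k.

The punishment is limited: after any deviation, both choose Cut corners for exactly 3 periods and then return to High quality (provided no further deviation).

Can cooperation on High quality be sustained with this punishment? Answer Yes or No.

No

Comparing payoff streams over the 4 periods until play realigns: cooperate → 74(1+ρ+…+ρ^3); deviate → 123 + 20(ρ+…+ρ^3).
Cooperation is sustained iff (74−20)(ρ+…+ρ^3) ≥ 123−74.
ρ+…+ρ^3 = 4/9·(1−(4/9)^3)/(1−4/9) = 0.7298, and (123−74)/(74−20) = 0.9074.
0.7298 < 0.9074, so cooperation is not sustainable.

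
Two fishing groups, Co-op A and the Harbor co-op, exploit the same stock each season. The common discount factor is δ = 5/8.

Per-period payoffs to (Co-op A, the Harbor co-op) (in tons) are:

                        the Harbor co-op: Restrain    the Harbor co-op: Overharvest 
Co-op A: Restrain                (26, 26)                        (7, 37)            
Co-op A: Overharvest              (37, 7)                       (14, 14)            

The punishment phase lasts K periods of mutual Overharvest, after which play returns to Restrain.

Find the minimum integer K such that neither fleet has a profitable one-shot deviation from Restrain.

IC: δ(1−δ^K)/(1−δ) ≥ (37−26)/(26−14) = 11/12.
With δ = 5/8: need 1 − δ^K ≥ 11/12·(1−5/8)/(5/8), i.e. δ^K ≤ 0.4500.
Since (5/8)^1 = 0.6250 and (5/8)^2 = 0.3906, the smallest such K is 2.

2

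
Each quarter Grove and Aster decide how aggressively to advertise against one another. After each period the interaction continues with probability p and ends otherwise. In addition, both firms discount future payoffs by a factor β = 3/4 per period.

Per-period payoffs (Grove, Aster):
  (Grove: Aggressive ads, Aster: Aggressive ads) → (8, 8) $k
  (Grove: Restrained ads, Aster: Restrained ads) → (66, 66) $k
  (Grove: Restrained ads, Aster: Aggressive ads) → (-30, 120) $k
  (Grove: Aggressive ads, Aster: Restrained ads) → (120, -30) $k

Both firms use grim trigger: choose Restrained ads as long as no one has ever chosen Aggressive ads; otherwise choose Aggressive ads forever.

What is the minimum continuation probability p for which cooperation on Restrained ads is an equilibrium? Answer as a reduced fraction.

9/14

With continuation probability p and discount β, the effective per-period discount factor is βp.
Grim-trigger IC: βp ≥ (120−66)/(120−8) = 27/56.
So p ≥ (27/56)/(3/4) = 9/14.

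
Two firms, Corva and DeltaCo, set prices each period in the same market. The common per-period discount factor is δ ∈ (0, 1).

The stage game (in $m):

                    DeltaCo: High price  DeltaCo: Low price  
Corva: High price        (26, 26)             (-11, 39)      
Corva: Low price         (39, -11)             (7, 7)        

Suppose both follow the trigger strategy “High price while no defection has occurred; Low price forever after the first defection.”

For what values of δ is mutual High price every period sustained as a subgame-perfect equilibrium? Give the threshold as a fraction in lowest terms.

26/(1−δ) ≥ 39 + 7δ/(1−δ)
26 ≥ 39 − 32δ
δ ≥ 13/32.

13/32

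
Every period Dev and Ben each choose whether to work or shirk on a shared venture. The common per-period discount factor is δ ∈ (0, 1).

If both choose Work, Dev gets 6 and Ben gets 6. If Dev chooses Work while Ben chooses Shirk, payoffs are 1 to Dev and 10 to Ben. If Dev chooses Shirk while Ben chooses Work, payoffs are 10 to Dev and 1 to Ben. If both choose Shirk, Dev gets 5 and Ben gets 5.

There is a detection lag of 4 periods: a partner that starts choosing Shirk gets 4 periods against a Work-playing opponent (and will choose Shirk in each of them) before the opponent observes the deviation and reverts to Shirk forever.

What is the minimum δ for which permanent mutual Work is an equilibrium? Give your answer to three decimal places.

A deviator earns 10 for 4 periods, then 5 forever; cooperating earns 6 forever. Multiplying the IC by (1−δ):
6 ≥ 10(1−δ^4) + 5δ^4, so 5·δ^4 ≥ 4 and δ^4 ≥ 4/5.
δ ≥ (4/5)^(1/4) ≈ 0.946.

0.946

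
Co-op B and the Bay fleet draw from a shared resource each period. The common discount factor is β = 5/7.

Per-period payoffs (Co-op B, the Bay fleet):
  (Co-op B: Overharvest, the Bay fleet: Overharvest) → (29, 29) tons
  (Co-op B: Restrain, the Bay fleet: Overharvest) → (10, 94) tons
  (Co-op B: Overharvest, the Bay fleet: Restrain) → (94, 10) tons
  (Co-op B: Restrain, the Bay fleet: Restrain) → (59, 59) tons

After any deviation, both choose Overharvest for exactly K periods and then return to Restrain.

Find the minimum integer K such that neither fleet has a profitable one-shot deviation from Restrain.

2

Need Σ_{k=1}^{K} β^k ≥ (94−59)/(59−29) = 1.1667 at β = 5/7.
At K = 1 the sum is 0.7143 < 1.1667; at K = 2 it is 1.2245 ≥ 1.1667.
So the minimum punishment length is K = 2.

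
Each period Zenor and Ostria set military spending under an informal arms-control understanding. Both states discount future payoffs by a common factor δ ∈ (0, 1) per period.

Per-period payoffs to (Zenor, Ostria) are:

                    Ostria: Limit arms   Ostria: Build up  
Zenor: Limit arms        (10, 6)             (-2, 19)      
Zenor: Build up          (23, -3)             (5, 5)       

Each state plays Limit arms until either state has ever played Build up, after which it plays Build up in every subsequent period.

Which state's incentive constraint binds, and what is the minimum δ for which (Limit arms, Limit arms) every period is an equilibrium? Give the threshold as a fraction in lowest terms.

Ostria; δ ≥ 13/14

Zenor: cooperation gives 10 each period; deviation gives 23 once then 5 forever.
  10/(1−δ) ≥ 23 + 5δ/(1−δ) ⇒ δ ≥ 13/18.
Ostria: cooperation gives 6 each period; deviation gives 19 once then 5 forever.
  δ ≥ 13/14.
Both must hold, so the binding constraint is Ostria's: δ ≥ 13/14.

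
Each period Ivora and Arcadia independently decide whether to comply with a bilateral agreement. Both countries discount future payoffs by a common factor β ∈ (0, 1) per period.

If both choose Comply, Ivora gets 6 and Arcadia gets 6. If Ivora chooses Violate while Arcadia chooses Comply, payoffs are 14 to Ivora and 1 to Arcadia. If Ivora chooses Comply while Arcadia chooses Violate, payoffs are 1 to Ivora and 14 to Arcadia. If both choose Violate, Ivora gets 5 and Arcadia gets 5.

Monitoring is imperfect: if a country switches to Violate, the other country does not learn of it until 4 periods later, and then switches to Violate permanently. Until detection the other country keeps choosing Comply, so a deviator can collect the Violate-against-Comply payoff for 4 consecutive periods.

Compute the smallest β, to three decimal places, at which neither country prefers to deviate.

The best deviation is to choose Violate for all 4 undetected periods, earning 14 each, then 5 forever once detected.
Deviation value: 14(1−β^4)/(1−β) + 5β^4/(1−β); cooperation value: 6/(1−β).
IC: 6 ≥ 14(1−β^4) + 5β^4 = 14 − 9β^4.
So β^4 ≥ 8/9, giving β ≥ (8/9)^(1/4) ≈ 0.971.

0.971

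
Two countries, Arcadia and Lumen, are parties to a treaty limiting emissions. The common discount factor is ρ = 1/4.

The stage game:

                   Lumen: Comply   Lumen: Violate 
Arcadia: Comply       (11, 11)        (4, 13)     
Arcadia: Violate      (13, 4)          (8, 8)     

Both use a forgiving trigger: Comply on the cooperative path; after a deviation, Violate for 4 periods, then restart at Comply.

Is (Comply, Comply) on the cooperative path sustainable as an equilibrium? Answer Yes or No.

No

Comparing payoff streams over the 5 periods until play realigns: cooperate → 11(1+ρ+…+ρ^4); deviate → 13 + 8(ρ+…+ρ^4).
Cooperation is sustained iff (11−8)(ρ+…+ρ^4) ≥ 13−11.
ρ+…+ρ^4 = 1/4·(1−(1/4)^4)/(1−1/4) = 0.3320, and (13−11)/(11−8) = 0.6667.
0.3320 < 0.6667, so cooperation is not sustainable.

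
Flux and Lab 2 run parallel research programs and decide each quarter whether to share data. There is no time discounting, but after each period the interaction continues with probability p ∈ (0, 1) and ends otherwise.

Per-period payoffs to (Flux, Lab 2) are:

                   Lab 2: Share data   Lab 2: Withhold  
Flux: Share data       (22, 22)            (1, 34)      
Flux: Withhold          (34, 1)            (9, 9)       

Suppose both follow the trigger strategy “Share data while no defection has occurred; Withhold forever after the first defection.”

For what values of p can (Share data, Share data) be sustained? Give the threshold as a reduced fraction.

Expected cooperation value is 22 + p·22 + p²·22 + … = 22/(1−p); deviation gives 34 + p·9/(1−p).
22 ≥ 34(1−p) + 9p ⇒ 25p ≥ 12 ⇒ p ≥ 12/25.

12/25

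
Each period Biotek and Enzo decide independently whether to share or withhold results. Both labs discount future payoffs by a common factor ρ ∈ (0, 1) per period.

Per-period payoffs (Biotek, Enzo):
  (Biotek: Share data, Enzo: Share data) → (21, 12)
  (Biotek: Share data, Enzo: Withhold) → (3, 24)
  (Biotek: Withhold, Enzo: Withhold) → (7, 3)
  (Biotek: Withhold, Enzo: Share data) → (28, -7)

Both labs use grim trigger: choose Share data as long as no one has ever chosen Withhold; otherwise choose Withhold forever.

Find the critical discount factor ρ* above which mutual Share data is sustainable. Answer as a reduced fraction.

4/7

For Biotek: deviation gain 28−21 = 7, per-period punishment loss 21−7 = 14. IC gives ρ ≥ 7/21 = 1/3.
For Enzo: gain 12, loss 9 per period, so ρ ≥ 12/21 = 4/7.
The tighter constraint is Enzo's, so cooperation needs ρ ≥ 4/7.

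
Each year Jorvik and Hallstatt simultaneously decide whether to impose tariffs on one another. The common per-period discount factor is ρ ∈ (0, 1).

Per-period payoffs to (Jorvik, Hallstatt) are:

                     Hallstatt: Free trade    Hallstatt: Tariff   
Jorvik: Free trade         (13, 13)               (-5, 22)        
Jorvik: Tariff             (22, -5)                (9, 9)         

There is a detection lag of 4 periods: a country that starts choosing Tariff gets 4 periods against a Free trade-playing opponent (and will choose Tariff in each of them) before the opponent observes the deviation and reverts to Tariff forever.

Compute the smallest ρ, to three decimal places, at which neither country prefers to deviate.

A deviator earns 22 for 4 periods, then 9 forever; cooperating earns 13 forever. Multiplying the IC by (1−ρ):
13 ≥ 22(1−ρ^4) + 9ρ^4, so 13·ρ^4 ≥ 9 and ρ^4 ≥ 9/13.
ρ ≥ (9/13)^(1/4) ≈ 0.912.

0.912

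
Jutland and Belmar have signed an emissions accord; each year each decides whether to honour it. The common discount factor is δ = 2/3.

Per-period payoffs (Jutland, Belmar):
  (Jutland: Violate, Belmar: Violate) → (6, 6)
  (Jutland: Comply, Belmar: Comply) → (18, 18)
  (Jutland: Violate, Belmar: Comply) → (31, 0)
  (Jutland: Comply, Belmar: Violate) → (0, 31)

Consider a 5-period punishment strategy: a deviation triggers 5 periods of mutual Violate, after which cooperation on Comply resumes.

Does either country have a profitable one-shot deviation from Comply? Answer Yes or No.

A one-shot deviation gives 31 now, then 6 for 5 periods, then back to 18.
Gain from deviating: (31−18) today; loss: (18−6) in each of the next 5 periods.
No-deviation condition: (18−6)(δ+…+δ^5) ≥ 31−18, i.e. δ+…+δ^5 ≥ 13/12.
At δ = 2/3: δ+…+δ^5 = 1.7366 ≥ 1.0833.
So cooperation is sustainable.

No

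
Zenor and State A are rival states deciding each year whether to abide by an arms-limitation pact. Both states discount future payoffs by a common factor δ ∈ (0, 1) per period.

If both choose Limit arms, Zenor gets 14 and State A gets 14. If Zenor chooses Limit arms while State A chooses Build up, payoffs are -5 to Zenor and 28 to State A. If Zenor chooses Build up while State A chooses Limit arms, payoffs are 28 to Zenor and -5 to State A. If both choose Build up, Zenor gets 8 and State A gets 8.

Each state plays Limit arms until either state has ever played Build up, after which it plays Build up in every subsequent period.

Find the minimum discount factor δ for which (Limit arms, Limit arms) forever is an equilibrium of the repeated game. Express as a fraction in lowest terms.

7/10

One-period gain from deviating is 28 − 14 = 14. The loss is 14 − 8 = 6 in every subsequent period, with present value 6·δ/(1−δ).
Deviation is unprofitable when 6·δ/(1−δ) ≥ 14, i.e. δ/(1−δ) ≥ 7/3.
Equivalently δ ≥ 14/(14+6) = 7/10.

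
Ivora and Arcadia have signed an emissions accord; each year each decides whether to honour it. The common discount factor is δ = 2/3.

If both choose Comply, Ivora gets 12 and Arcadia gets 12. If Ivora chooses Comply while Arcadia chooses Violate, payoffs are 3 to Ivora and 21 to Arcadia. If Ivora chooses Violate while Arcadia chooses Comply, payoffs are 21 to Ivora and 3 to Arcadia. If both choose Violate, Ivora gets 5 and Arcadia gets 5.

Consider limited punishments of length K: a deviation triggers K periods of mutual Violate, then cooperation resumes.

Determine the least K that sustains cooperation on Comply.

No profitable deviation requires (12−5)(δ+…+δ^K) ≥ 21−12, i.e. δ+…+δ^K ≥ 9/7 ≈ 1.2857.
With δ = 2/3, the partial sums are K=1: 0.6667, K=2: 1.1111, K=3: 1.4074.
K = 3 is the first length at which the sum reaches 1.2857.

3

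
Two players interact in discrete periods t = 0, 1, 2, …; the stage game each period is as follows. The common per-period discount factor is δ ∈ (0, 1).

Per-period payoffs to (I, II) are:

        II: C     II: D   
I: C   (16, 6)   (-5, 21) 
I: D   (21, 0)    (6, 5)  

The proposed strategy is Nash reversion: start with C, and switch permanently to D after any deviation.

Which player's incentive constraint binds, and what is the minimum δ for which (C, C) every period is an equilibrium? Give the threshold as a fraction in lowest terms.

I: cooperation gives 16 each period; deviation gives 21 once then 6 forever.
  16/(1−δ) ≥ 21 + 6δ/(1−δ) ⇒ δ ≥ 5/15 = 1/3.
II: cooperation gives 6 each period; deviation gives 21 once then 5 forever.
  δ ≥ 15/16.
Both must hold, so the binding constraint is II's: δ ≥ 15/16.

II; δ ≥ 15/16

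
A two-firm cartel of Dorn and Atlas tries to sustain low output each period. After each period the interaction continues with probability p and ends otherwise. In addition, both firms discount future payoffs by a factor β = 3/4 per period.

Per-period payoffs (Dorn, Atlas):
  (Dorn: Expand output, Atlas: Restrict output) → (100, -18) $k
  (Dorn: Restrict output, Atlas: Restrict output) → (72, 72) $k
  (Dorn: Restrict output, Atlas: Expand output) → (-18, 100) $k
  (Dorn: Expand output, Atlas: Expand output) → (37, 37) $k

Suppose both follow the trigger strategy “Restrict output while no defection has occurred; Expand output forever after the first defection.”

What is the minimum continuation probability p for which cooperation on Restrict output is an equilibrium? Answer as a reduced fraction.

With continuation probability p and discount β, the effective per-period discount factor is βp.
Grim-trigger IC: βp ≥ (100−72)/(100−37) = 4/9.
So p ≥ (4/9)/(3/4) = 16/27.

16/27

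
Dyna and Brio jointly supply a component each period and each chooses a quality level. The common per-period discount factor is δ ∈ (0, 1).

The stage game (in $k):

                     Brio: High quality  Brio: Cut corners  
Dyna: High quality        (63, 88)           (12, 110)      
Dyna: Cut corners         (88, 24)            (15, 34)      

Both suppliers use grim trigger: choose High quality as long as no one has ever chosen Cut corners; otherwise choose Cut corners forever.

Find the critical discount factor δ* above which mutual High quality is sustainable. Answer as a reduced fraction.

Dyna: cooperation gives 63 each period; deviation gives 88 once then 15 forever.
  63/(1−δ) ≥ 88 + 15δ/(1−δ) ⇒ δ ≥ 25/73.
Brio: cooperation gives 88 each period; deviation gives 110 once then 34 forever.
  δ ≥ 22/76 = 11/38.
Both must hold, so the binding constraint is Dyna's: δ ≥ 25/73.

25/73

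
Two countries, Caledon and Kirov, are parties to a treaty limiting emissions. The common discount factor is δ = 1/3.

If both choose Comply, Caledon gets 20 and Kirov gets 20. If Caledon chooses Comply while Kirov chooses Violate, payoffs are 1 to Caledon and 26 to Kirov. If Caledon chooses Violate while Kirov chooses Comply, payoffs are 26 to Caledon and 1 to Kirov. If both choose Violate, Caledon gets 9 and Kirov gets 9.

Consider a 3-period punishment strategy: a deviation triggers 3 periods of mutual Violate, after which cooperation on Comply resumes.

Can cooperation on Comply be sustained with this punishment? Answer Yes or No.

A one-shot deviation gives 26 now, then 9 for 3 periods, then back to 20.
Gain from deviating: (26−20) today; loss: (20−9) in each of the next 3 periods.
No-deviation condition: (20−9)(δ+…+δ^3) ≥ 26−20, i.e. δ+…+δ^3 ≥ 6/11.
At δ = 1/3: δ+…+δ^3 = 0.4815 < 0.5455.
So cooperation is not sustainable.

No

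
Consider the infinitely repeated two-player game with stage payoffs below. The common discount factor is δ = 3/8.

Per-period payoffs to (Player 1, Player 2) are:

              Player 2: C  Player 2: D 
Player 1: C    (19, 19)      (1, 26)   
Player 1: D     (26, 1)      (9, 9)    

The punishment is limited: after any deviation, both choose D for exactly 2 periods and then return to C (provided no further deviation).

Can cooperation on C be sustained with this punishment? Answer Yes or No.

IC: δ+…+δ^2 ≥ (26−19)/(19−9) = 7/10.
At δ = 3/8: partial sum = 0.5156 < 0.7000. Cooperation not sustainable.

No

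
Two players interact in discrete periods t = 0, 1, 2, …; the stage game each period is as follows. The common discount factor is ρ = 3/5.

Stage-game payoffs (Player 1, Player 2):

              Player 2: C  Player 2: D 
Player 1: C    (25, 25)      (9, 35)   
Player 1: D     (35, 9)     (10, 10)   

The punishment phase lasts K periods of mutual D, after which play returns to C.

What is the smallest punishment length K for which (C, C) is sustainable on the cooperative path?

Need Σ_{k=1}^{K} ρ^k ≥ (35−25)/(25−10) = 0.6667 at ρ = 3/5.
At K = 1 the sum is 0.6000 < 0.6667; at K = 2 it is 0.9600 ≥ 0.6667.
So the minimum punishment length is K = 2.

2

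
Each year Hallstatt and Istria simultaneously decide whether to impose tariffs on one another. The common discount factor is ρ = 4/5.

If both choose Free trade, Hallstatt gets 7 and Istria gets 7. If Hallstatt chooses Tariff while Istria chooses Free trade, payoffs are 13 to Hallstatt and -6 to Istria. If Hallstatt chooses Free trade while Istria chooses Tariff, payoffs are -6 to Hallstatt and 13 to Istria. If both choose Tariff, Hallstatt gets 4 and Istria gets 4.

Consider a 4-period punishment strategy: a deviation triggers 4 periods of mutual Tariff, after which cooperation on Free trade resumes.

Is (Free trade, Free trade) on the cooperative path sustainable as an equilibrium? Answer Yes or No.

Comparing payoff streams over the 5 periods until play realigns: cooperate → 7(1+ρ+…+ρ^4); deviate → 13 + 4(ρ+…+ρ^4).
Cooperation is sustained iff (7−4)(ρ+…+ρ^4) ≥ 13−7.
ρ+…+ρ^4 = 4/5·(1−(4/5)^4)/(1−4/5) = 2.3616, and (13−7)/(7−4) = 2.0000.
2.3616 ≥ 2.0000, so cooperation is sustainable.

Yes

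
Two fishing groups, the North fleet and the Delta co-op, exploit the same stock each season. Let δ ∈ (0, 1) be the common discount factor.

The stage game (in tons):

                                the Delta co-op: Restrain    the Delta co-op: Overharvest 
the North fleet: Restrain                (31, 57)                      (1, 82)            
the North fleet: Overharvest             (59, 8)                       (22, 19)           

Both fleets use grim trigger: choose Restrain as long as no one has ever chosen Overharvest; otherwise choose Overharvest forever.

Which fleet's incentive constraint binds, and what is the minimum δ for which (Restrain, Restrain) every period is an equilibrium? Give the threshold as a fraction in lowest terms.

the North fleet; δ ≥ 28/37

For the North fleet: deviation gain 59−31 = 28, per-period punishment loss 31−22 = 9. IC gives δ ≥ 28/37.
For the Delta co-op: gain 25, loss 38 per period, so δ ≥ 25/63.
The tighter constraint is the North fleet's, so cooperation needs δ ≥ 28/37.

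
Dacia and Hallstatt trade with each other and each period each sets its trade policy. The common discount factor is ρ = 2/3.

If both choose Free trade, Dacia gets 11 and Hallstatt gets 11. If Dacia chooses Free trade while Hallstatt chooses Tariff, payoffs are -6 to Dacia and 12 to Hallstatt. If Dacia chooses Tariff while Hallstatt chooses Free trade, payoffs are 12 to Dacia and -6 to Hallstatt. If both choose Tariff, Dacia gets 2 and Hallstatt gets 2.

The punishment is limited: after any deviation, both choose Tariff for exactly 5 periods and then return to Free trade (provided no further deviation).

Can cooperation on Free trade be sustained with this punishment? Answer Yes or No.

IC: ρ+…+ρ^5 ≥ (12−11)/(11−2) = 1/9.
At ρ = 2/3: partial sum = 1.7366 ≥ 0.1111. Cooperation sustainable.

Yes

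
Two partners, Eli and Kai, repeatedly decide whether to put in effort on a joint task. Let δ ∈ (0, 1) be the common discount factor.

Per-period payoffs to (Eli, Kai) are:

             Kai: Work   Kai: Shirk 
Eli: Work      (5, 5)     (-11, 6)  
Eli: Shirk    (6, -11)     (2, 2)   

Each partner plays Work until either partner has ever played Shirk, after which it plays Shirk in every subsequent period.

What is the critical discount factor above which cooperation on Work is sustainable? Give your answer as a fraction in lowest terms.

Cooperation forever yields 5 each period: 5/(1−δ).
Deviating yields 6 once, then 2 forever: 6 + 2δ/(1−δ).
No profitable deviation requires 5/(1−δ) ≥ 6 + 2δ/(1−δ).
Multiplying by (1−δ): 5 ≥ 6(1−δ) + 2δ = 6 − 4δ.
So 4δ ≥ 1, i.e. δ ≥ 1/4.

1/4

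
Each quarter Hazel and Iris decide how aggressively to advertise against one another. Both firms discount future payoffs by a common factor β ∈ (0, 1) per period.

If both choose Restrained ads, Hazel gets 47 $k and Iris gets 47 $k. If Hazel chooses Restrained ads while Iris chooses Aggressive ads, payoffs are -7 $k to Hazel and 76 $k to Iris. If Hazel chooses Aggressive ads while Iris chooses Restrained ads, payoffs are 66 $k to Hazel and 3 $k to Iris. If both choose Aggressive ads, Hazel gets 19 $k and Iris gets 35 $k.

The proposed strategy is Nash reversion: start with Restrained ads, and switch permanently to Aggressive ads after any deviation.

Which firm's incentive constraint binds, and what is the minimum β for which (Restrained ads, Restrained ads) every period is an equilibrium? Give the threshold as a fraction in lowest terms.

For Hazel: deviation gain 66−47 = 19, per-period punishment loss 47−19 = 28. IC gives β ≥ 19/47.
For Iris: gain 29, loss 12 per period, so β ≥ 29/41.
The tighter constraint is Iris's, so cooperation needs β ≥ 29/41.

Iris; β ≥ 29/41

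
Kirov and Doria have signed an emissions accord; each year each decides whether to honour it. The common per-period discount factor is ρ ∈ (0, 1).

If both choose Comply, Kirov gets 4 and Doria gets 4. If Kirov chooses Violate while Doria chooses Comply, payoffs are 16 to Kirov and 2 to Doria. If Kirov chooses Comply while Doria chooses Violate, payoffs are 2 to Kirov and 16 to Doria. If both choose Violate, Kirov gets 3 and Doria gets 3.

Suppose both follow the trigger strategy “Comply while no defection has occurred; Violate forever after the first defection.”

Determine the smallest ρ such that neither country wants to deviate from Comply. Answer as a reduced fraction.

12/13

Cooperation forever yields 4 each period: 4/(1−ρ).
Deviating yields 16 once, then 3 forever: 16 + 3ρ/(1−ρ).
No profitable deviation requires 4/(1−ρ) ≥ 16 + 3ρ/(1−ρ).
Multiplying by (1−ρ): 4 ≥ 16(1−ρ) + 3ρ = 16 − 13ρ.
So 13ρ ≥ 12, i.e. ρ ≥ 12/13.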